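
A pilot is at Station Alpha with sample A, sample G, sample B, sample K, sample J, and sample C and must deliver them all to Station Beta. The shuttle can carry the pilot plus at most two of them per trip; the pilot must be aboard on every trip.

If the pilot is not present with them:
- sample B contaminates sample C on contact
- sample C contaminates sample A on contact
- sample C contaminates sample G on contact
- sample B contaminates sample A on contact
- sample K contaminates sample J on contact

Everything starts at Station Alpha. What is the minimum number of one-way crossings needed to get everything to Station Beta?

Whatever the first load, the items left behind include a forbidden pair without the pilot. No opening move is safe, so no plan exists.

impossible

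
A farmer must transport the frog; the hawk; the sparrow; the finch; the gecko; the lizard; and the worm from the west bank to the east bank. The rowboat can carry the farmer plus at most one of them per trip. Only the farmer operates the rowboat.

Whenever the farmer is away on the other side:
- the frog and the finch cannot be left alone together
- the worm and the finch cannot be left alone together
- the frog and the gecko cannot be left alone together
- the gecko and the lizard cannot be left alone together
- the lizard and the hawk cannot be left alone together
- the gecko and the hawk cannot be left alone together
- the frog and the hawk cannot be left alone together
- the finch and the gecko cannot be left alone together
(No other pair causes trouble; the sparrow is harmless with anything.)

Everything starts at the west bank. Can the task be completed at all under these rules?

Whatever the first load, the items left behind include a forbidden pair without the farmer. No opening move is safe, so no plan exists.

No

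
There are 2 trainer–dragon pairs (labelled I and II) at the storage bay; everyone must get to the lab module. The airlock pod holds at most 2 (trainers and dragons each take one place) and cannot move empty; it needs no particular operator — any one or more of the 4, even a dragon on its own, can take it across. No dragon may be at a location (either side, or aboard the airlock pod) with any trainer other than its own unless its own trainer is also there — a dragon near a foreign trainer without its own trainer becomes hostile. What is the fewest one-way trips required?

5

Counting alone: each trip to the lab module takes at most 2 across and each return brings at least 1 back, so after t trips out (and t−1 returns) at most 2t − (t−1) of the 4 are across; that first reaches 4 at t = 3, so at least 5 crossings are needed.
The plan below uses exactly 5 crossings, so it is optimal:
1. dragon I and trainer I cross → the lab module.
2. trainer I crosses ← the storage bay.
3. trainer I and trainer II cross → the lab module.
4. trainer II crosses ← the storage bay.
5. dragon II and trainer II cross → the lab module.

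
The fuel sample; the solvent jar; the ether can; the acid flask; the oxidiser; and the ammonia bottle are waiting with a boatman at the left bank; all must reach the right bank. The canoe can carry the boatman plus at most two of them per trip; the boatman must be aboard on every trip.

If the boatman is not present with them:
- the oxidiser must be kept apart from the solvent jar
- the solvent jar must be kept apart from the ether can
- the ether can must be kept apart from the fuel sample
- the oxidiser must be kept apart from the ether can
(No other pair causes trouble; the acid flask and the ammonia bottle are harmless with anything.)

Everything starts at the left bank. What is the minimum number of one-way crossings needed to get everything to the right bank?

9

Counting alone: the boatman can take at most 2 across per trip to the right bank, so moving all 6 needs at least 3 loaded trips out, with a return between consecutive ones — at least 5 crossings.
The safety rule pushes this higher. Following every safe sequence of crossings, the most of the 6 that can be at the right bank as the canoe arrives there on crossings 5, 7 is 4, 5 respectively — never all 6.
So no plan with fewer than 9 crossings exists, and this one achieves 9:
1. Boatman goes to the right bank with the ether can and the solvent jar.  [the left bank: the acid flask, the ammonia bottle, the fuel sample, the oxidiser | the right bank: the ether can, the solvent jar]
2. Boatman goes back to the left bank with the solvent jar.  [the left bank: the acid flask, the ammonia bottle, the fuel sample, the oxidiser, the solvent jar | the right bank: the ether can]
3. Boatman goes to the right bank with the fuel sample and the solvent jar.  [the left bank: the acid flask, the ammonia bottle, the oxidiser | the right bank: the ether can, the fuel sample, the solvent jar]
4. Boatman goes back to the left bank with the ether can.  [the left bank: the acid flask, the ammonia bottle, the ether can, the oxidiser | the right bank: the fuel sample, the solvent jar]
5. Boatman goes to the right bank with the acid flask and the ether can.  [the left bank: the ammonia bottle, the oxidiser | the right bank: the acid flask, the ether can, the fuel sample, the solvent jar]
6. Boatman goes back to the left bank with the ether can.  [the left bank: the ammonia bottle, the ether can, the oxidiser | the right bank: the acid flask, the fuel sample, the solvent jar]
7. Boatman goes to the right bank with the ammonia bottle and the ether can.  [the left bank: the oxidiser | the right bank: the acid flask, the ammonia bottle, the ether can, the fuel sample, the solvent jar]
8. Boatman goes back to the left bank with the ether can.  [the left bank: the ether can, the oxidiser | the right bank: the acid flask, the ammonia bottle, the fuel sample, the solvent jar]
9. Boatman goes to the right bank with the ether can and the oxidiser.  [the left bank: — | the right bank: the acid flask, the ammonia bottle, the ether can, the fuel sample, the oxidiser, the solvent jar]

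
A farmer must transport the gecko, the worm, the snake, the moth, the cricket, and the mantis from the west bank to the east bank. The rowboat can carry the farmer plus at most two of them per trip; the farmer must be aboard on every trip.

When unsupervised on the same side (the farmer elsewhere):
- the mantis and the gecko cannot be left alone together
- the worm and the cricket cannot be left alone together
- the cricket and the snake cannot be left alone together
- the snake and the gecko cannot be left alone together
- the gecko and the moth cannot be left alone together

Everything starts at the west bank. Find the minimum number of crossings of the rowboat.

7

Counting alone: the farmer can take at most 2 across per trip to the east bank, so moving all 6 needs at least 3 loaded trips out, with a return between consecutive ones — at least 5 crossings.
The safety rule pushes this higher. Following every safe sequence of crossings, the most of the 6 that can be at the east bank as the rowboat arrives there on crossing 5 is 5 — never all 6.
So no plan with fewer than 7 crossings exists, and this one achieves 7:
1. Farmer goes to the east bank with the cricket and the gecko.  [the west bank: the mantis, the moth, the snake, the worm | the east bank: the cricket, the gecko]
2. Farmer goes back to the west bank alone.  [the west bank: the mantis, the moth, the snake, the worm | the east bank: the cricket, the gecko]
3. Farmer goes to the east bank with the snake and the worm.  [the west bank: the mantis, the moth | the east bank: the cricket, the gecko, the snake, the worm]
4. Farmer goes back to the west bank with the cricket and the gecko.  [the west bank: the cricket, the gecko, the mantis, the moth | the east bank: the snake, the worm]
5. Farmer goes to the east bank with the mantis and the moth.  [the west bank: the cricket, the gecko | the east bank: the mantis, the moth, the snake, the worm]
6. Farmer goes back to the west bank alone.  [the west bank: the cricket, the gecko | the east bank: the mantis, the moth, the snake, the worm]
7. Farmer goes to the east bank with the cricket and the gecko.  [the west bank: — | the east bank: the cricket, the gecko, the mantis, the moth, the snake, the worm]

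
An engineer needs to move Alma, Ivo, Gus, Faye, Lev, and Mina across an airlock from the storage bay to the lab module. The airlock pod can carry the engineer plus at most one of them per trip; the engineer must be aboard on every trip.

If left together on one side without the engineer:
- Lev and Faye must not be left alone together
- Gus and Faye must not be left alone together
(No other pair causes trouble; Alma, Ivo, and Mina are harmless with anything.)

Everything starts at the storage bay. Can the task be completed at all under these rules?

Yes

1. Engineer goes to the lab module with Faye.  [the storage bay: Alma, Gus, Ivo, Lev, Mina | the lab module: Faye]
2. Engineer goes back to the storage bay alone.  [the storage bay: Alma, Gus, Ivo, Lev, Mina | the lab module: Faye]
3. Engineer goes to the lab module with Alma.  [the storage bay: Gus, Ivo, Lev, Mina | the lab module: Alma, Faye]
4. Engineer goes back to the storage bay alone.  [the storage bay: Gus, Ivo, Lev, Mina | the lab module: Alma, Faye]
5. Engineer goes to the lab module with Ivo.  [the storage bay: Gus, Lev, Mina | the lab module: Alma, Faye, Ivo]
6. Engineer goes back to the storage bay alone.  [the storage bay: Gus, Lev, Mina | the lab module: Alma, Faye, Ivo]
7. Engineer goes to the lab module with Gus.  [the storage bay: Lev, Mina | the lab module: Alma, Faye, Gus, Ivo]
8. Engineer goes back to the storage bay with Faye.  [the storage bay: Faye, Lev, Mina | the lab module: Alma, Gus, Ivo]
9. Engineer goes to the lab module with Lev.  [the storage bay: Faye, Mina | the lab module: Alma, Gus, Ivo, Lev]
10. Engineer goes back to the storage bay alone.  [the storage bay: Faye, Mina | the lab module: Alma, Gus, Ivo, Lev]
11. Engineer goes to the lab module with Mina.  [the storage bay: Faye | the lab module: Alma, Gus, Ivo, Lev, Mina]
12. Engineer goes back to the storage bay alone.  [the storage bay: Faye | the lab module: Alma, Gus, Ivo, Lev, Mina]
13. Engineer goes to the lab module with Faye.  [the storage bay: — | the lab module: Alma, Faye, Gus, Ivo, Lev, Mina]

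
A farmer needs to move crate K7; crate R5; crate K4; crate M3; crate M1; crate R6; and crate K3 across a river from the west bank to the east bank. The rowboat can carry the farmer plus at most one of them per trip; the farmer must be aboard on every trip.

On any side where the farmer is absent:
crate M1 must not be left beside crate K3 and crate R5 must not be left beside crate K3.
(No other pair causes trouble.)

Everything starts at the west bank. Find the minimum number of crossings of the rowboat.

Counting alone: the farmer can take at most 1 across per trip to the east bank, so moving all 7 needs at least 7 loaded trips out, with a return between consecutive ones — at least 13 crossings.
The safety rule pushes this higher. Following every safe sequence of crossings, the most of the 7 that can be at the east bank as the rowboat arrives there on crossing 13 is 6 — never all 7.
So no plan with fewer than 15 crossings exists, and this one achieves 15:
1. Farmer goes to the east bank with crate K3.
2. Farmer goes back to the west bank alone.
3. Farmer goes to the east bank with crate K7.
4. Farmer goes back to the west bank alone.
5. Farmer goes to the east bank with crate R5.
6. Farmer goes back to the west bank with crate K3.
7. Farmer goes to the east bank with crate M1.
8. Farmer goes back to the west bank alone.
9. Farmer goes to the east bank with crate K4.
10. Farmer goes back to the west bank alone.
11. Farmer goes to the east bank with crate M3.
12. Farmer goes back to the west bank alone.
13. Farmer goes to the east bank with crate R6.
14. Farmer goes back to the west bank alone.
15. Farmer goes to the east bank with crate K3.

15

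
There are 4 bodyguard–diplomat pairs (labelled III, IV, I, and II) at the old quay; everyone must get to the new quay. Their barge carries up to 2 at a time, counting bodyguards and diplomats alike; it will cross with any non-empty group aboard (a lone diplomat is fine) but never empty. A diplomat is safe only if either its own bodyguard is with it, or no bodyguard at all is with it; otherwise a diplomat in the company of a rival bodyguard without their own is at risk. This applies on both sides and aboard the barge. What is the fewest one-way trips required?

impossible

Following every safe sequence of crossings from the start, the most of the 8 that can be at the new quay as the barge arrives there on crossings 1, 3, 5 is 2, 3, 4 respectively; the best ever achieved is 4 of 8.
From crossing 7 on, no configuration arises that was not already reachable earlier: only 44 distinct safe configurations (who is on which side, and where the barge is) can ever be reached, none of them has everyone across, and every continuation just revisits them. So no valid plan exists.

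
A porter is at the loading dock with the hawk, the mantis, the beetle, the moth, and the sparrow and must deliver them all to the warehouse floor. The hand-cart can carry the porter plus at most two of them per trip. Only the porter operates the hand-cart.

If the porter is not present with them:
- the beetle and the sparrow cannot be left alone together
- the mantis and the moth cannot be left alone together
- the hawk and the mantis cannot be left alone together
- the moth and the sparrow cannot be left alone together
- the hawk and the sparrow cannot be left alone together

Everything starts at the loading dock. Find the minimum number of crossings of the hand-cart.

Counting alone: the porter can take at most 2 across per trip to the warehouse floor, so moving all 5 needs at least 3 loaded trips out, with a return between consecutive ones — at least 5 crossings.
The safety rule pushes this higher. Following every safe sequence of crossings, the most of the 5 that can be at the warehouse floor as the hand-cart arrives there on crossing 5 is 4 — never all 5.
So no plan with fewer than 7 crossings exists, and this one achieves 7:
1. Porter goes to the warehouse floor with the mantis and the sparrow.  [the loading dock: the beetle, the hawk, the moth | the warehouse floor: the mantis, the sparrow]
2. Porter goes back to the loading dock alone.  [the loading dock: the beetle, the hawk, the moth | the warehouse floor: the mantis, the sparrow]
3. Porter goes to the warehouse floor with the hawk.  [the loading dock: the beetle, the moth | the warehouse floor: the hawk, the mantis, the sparrow]
4. Porter goes back to the loading dock with the mantis and the sparrow.  [the loading dock: the beetle, the mantis, the moth, the sparrow | the warehouse floor: the hawk]
5. Porter goes to the warehouse floor with the beetle and the moth.  [the loading dock: the mantis, the sparrow | the warehouse floor: the beetle, the hawk, the moth]
6. Porter goes back to the loading dock alone.  [the loading dock: the mantis, the sparrow | the warehouse floor: the beetle, the hawk, the moth]
7. Porter goes to the warehouse floor with the mantis and the sparrow.  [the loading dock: — | the warehouse floor: the beetle, the hawk, the mantis, the moth, the sparrow]

7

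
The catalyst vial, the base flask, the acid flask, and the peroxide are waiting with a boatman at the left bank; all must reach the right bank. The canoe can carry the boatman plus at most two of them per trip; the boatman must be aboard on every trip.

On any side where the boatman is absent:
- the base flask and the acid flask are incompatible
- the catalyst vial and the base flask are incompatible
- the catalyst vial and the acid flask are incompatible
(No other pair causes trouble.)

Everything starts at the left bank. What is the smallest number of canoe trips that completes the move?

5

Counting alone: the boatman can take at most 2 across per trip to the right bank, so moving all 4 needs at least 2 loaded trips out, with a return between consecutive ones — at least 3 crossings.
The safety rule pushes this higher. Following every safe sequence of crossings, the most of the 4 that can be at the right bank as the canoe arrives there on crossing 3 is 3 — never all 4.
So no plan with fewer than 5 crossings exists, and this one achieves 5:
1. Boatman goes to the right bank with the base flask and the catalyst vial.  [the left bank: the acid flask, the peroxide | the right bank: the base flask, the catalyst vial]
2. Boatman goes back to the left bank with the catalyst vial.  [the left bank: the acid flask, the catalyst vial, the peroxide | the right bank: the base flask]
3. Boatman goes to the right bank with the catalyst vial and the peroxide.  [the left bank: the acid flask | the right bank: the base flask, the catalyst vial, the peroxide]
4. Boatman goes back to the left bank with the catalyst vial.  [the left bank: the acid flask, the catalyst vial | the right bank: the base flask, the peroxide]
5. Boatman goes to the right bank with the acid flask and the catalyst vial.  [the left bank: — | the right bank: the acid flask, the base flask, the catalyst vial, the peroxide]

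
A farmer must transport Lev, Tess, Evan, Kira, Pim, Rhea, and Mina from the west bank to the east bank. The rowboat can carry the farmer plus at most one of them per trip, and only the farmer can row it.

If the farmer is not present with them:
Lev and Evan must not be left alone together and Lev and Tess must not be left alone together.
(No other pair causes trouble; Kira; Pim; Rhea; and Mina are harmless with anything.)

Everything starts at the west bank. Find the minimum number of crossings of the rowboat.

Counting alone: the farmer can take at most 1 across per trip to the east bank, so moving all 7 needs at least 7 loaded trips out, with a return between consecutive ones — at least 13 crossings.
The safety rule pushes this higher. Following every safe sequence of crossings, the most of the 7 that can be at the east bank as the rowboat arrives there on crossing 13 is 6 — never all 7.
So no plan with fewer than 15 crossings exists, and this one achieves 15:
1. Farmer goes to the east bank with Lev.  [the west bank: Evan, Kira, Mina, Pim, Rhea, Tess | the east bank: Lev]
2. Farmer goes back to the west bank alone.  [the west bank: Evan, Kira, Mina, Pim, Rhea, Tess | the east bank: Lev]
3. Farmer goes to the east bank with Tess.  [the west bank: Evan, Kira, Mina, Pim, Rhea | the east bank: Lev, Tess]
4. Farmer goes back to the west bank with Lev.  [the west bank: Evan, Kira, Lev, Mina, Pim, Rhea | the east bank: Tess]
5. Farmer goes to the east bank with Evan.  [the west bank: Kira, Lev, Mina, Pim, Rhea | the east bank: Evan, Tess]
6. Farmer goes back to the west bank alone.  [the west bank: Kira, Lev, Mina, Pim, Rhea | the east bank: Evan, Tess]
7. Farmer goes to the east bank with Kira.  [the west bank: Lev, Mina, Pim, Rhea | the east bank: Evan, Kira, Tess]
8. Farmer goes back to the west bank alone.  [the west bank: Lev, Mina, Pim, Rhea | the east bank: Evan, Kira, Tess]
9. Farmer goes to the east bank with Pim.  [the west bank: Lev, Mina, Rhea | the east bank: Evan, Kira, Pim, Tess]
10. Farmer goes back to the west bank alone.  [the west bank: Lev, Mina, Rhea | the east bank: Evan, Kira, Pim, Tess]
11. Farmer goes to the east bank with Rhea.  [the west bank: Lev, Mina | the east bank: Evan, Kira, Pim, Rhea, Tess]
12. Farmer goes back to the west bank alone.  [the west bank: Lev, Mina | the east bank: Evan, Kira, Pim, Rhea, Tess]
13. Farmer goes to the east bank with Mina.  [the west bank: Lev | the east bank: Evan, Kira, Mina, Pim, Rhea, Tess]
14. Farmer goes back to the west bank alone.  [the west bank: Lev | the east bank: Evan, Kira, Mina, Pim, Rhea, Tess]
15. Farmer goes to the east bank with Lev.  [the west bank: — | the east bank: Evan, Kira, Lev, Mina, Pim, Rhea, Tess]

15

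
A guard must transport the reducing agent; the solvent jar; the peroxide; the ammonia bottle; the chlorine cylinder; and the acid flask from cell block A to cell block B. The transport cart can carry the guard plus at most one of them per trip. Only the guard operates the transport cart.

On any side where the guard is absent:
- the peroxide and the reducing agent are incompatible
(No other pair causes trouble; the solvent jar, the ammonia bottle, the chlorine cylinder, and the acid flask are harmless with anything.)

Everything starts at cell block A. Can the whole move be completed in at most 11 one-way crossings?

Yes — this plan uses 11 crossings (≤ 11):
1. Guard goes to cell block B with the reducing agent.  [cell block A: the acid flask, the ammonia bottle, the chlorine cylinder, the peroxide, the solvent jar | cell block B: the reducing agent]
2. Guard goes back to cell block A alone.  [cell block A: the acid flask, the ammonia bottle, the chlorine cylinder, the peroxide, the solvent jar | cell block B: the reducing agent]
3. Guard goes to cell block B with the solvent jar.  [cell block A: the acid flask, the ammonia bottle, the chlorine cylinder, the peroxide | cell block B: the reducing agent, the solvent jar]
4. Guard goes back to cell block A alone.  [cell block A: the acid flask, the ammonia bottle, the chlorine cylinder, the peroxide | cell block B: the reducing agent, the solvent jar]
5. Guard goes to cell block B with the ammonia bottle.  [cell block A: the acid flask, the chlorine cylinder, the peroxide | cell block B: the ammonia bottle, the reducing agent, the solvent jar]
6. Guard goes back to cell block A alone.  [cell block A: the acid flask, the chlorine cylinder, the peroxide | cell block B: the ammonia bottle, the reducing agent, the solvent jar]
7. Guard goes to cell block B with the chlorine cylinder.  [cell block A: the acid flask, the peroxide | cell block B: the ammonia bottle, the chlorine cylinder, the reducing agent, the solvent jar]
8. Guard goes back to cell block A alone.  [cell block A: the acid flask, the peroxide | cell block B: the ammonia bottle, the chlorine cylinder, the reducing agent, the solvent jar]
9. Guard goes to cell block B with the acid flask.  [cell block A: the peroxide | cell block B: the acid flask, the ammonia bottle, the chlorine cylinder, the reducing agent, the solvent jar]
10. Guard goes back to cell block A alone.  [cell block A: the peroxide | cell block B: the acid flask, the ammonia bottle, the chlorine cylinder, the reducing agent, the solvent jar]
11. Guard goes to cell block B with the peroxide.  [cell block A: — | cell block B: the acid flask, the ammonia bottle, the chlorine cylinder, the peroxide, the reducing agent, the solvent jar]

Yes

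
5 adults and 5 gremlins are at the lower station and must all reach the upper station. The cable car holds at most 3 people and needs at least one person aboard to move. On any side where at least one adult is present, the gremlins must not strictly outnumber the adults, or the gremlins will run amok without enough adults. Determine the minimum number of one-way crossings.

Counting alone: each trip to the upper station takes at most 3 across and each return brings at least 1 back, so after t trips out (and t−1 returns) at most 3t − (t−1) of the 10 are across; that first reaches 10 at t = 5, so at least 9 crossings are needed.
The safety rule pushes this higher. Following every safe sequence of crossings, the most of the 10 that can be at the upper station as the cable car arrives there on crossing 9 is 9 — never all 10.
So no plan with fewer than 11 crossings exists, and this one achieves 11:
1. 2 gremlins → the upper station.  (the lower station: 5A 3G; the upper station: 0A 2G)
2. 1 gremlin ← the lower station.  (the lower station: 5A 4G; the upper station: 0A 1G)
3. 3 gremlins → the upper station.  (the lower station: 5A 1G; the upper station: 0A 4G)
4. 1 gremlin ← the lower station.  (the lower station: 5A 2G; the upper station: 0A 3G)
5. 3 adults → the upper station.  (the lower station: 2A 2G; the upper station: 3A 3G)
6. 1 adult and 1 gremlin ← the lower station.  (the lower station: 3A 3G; the upper station: 2A 2G)
7. 3 adults → the upper station.  (the lower station: 0A 3G; the upper station: 5A 2G)
8. 1 gremlin ← the lower station.  (the lower station: 0A 4G; the upper station: 5A 1G)
9. 2 gremlins → the upper station.  (the lower station: 0A 2G; the upper station: 5A 3G)
10. 1 gremlin ← the lower station.  (the lower station: 0A 3G; the upper station: 5A 2G)
11. 3 gremlins → the upper station.  (the lower station: 0A 0G; the upper station: 5A 5G)

11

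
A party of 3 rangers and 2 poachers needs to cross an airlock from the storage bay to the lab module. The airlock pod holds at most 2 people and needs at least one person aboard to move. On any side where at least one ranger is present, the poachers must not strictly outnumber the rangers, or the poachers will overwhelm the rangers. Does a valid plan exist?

1. 2 poachers → the lab module.  (the storage bay: 3R 0P; the lab module: 0R 2P)
2. 1 poacher ← the storage bay.  (the storage bay: 3R 1P; the lab module: 0R 1P)
3. 2 rangers → the lab module.  (the storage bay: 1R 1P; the lab module: 2R 1P)
4. 1 ranger ← the storage bay.  (the storage bay: 2R 1P; the lab module: 1R 1P)
5. 1 ranger and 1 poacher → the lab module.  (the storage bay: 1R 0P; the lab module: 2R 2P)
6. 1 poacher ← the storage bay.  (the storage bay: 1R 1P; the lab module: 2R 1P)
7. 1 ranger and 1 poacher → the lab module.  (the storage bay: 0R 0P; the lab module: 3R 2P)

Yes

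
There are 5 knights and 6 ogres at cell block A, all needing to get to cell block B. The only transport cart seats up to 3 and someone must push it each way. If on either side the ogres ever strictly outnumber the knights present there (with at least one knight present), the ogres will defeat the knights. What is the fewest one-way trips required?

The ogres already outnumber the knights at cell block A before anyone moves, so the starting position itself is disallowed.

impossible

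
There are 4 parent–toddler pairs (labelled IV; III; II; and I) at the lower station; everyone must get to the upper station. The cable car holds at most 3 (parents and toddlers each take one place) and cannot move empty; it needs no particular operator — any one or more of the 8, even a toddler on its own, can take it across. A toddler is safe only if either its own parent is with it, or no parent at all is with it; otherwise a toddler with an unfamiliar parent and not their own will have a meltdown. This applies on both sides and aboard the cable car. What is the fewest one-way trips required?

Counting alone: each trip to the upper station takes at most 3 across and each return brings at least 1 back, so after t trips out (and t−1 returns) at most 3t − (t−1) of the 8 are across; that first reaches 8 at t = 4, so at least 7 crossings are needed.
The safety rule pushes this higher. Following every safe sequence of crossings, the most of the 8 that can be at the upper station as the cable car arrives there on crossing 7 is 7 — never all 8.
So no plan with fewer than 9 crossings exists, and this one achieves 9:
1. parent IV and toddler IV cross → the upper station.
2. parent IV crosses ← the lower station.
3. parent III, parent IV, and toddler III cross → the upper station.
4. parent IV and toddler IV cross ← the lower station.
5. parent I, parent II, and parent IV cross → the upper station.
6. toddler III crosses ← the lower station.
7. toddler III and toddler IV cross → the upper station.
8. toddler IV crosses ← the lower station.
9. toddler I, toddler II, and toddler IV cross → the upper station.

9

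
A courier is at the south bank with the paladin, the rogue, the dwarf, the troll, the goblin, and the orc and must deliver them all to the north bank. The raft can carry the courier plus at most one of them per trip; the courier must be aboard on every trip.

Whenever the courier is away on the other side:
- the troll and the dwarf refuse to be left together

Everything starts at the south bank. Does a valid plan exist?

Yes

1. Courier goes to the north bank with the dwarf.
2. Courier goes back to the south bank alone.
3. Courier goes to the north bank with the paladin.
4. Courier goes back to the south bank alone.
5. Courier goes to the north bank with the rogue.
6. Courier goes back to the south bank alone.
7. Courier goes to the north bank with the goblin.
8. Courier goes back to the south bank alone.
9. Courier goes to the north bank with the orc.
10. Courier goes back to the south bank alone.
11. Courier goes to the north bank with the troll.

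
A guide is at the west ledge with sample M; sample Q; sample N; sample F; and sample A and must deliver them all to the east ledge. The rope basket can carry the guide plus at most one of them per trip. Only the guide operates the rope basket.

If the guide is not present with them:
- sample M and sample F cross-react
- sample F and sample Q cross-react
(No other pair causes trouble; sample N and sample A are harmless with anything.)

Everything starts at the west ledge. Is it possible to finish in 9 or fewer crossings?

No

Counting alone: the guide can take at most 1 across per trip to the east ledge, so moving all 5 needs at least 5 loaded trips out, with a return between consecutive ones — at least 9 crossings.
The safety rule pushes this higher. Following every safe sequence of crossings, the most of the 5 that can be at the east ledge as the rope basket arrives there on crossing 9 is 4 — never all 5.
So the move cannot be finished within 9 crossings. (The shortest complete plan takes 11:)
1. Guide goes to the east ledge with sample F.
2. Guide goes back to the west ledge alone.
3. Guide goes to the east ledge with sample M.
4. Guide goes back to the west ledge with sample F.
5. Guide goes to the east ledge with sample Q.
6. Guide goes back to the west ledge alone.
7. Guide goes to the east ledge with sample N.
8. Guide goes back to the west ledge alone.
9. Guide goes to the east ledge with sample A.
10. Guide goes back to the west ledge alone.
11. Guide goes to the east ledge with sample F.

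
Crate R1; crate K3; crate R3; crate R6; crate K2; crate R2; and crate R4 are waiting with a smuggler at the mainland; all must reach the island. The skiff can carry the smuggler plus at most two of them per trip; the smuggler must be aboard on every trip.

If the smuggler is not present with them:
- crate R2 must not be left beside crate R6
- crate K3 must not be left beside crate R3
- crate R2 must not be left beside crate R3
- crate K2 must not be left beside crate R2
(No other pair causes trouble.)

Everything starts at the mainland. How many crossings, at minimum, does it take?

Counting alone: the smuggler can take at most 2 across per trip to the island, so moving all 7 needs at least 4 loaded trips out, with a return between consecutive ones — at least 7 crossings.
The plan below uses exactly 7 crossings, so it is optimal:
1. Smuggler goes to the island with crate K3 and crate R2.  [the mainland: crate K2, crate R1, crate R3, crate R4, crate R6 | the island: crate K3, crate R2]
2. Smuggler goes back to the mainland alone.  [the mainland: crate K2, crate R1, crate R3, crate R4, crate R6 | the island: crate K3, crate R2]
3. Smuggler goes to the island with crate R1 and crate R4.  [the mainland: crate K2, crate R3, crate R6 | the island: crate K3, crate R1, crate R2, crate R4]
4. Smuggler goes back to the mainland alone.  [the mainland: crate K2, crate R3, crate R6 | the island: crate K3, crate R1, crate R2, crate R4]
5. Smuggler goes to the island with crate K2 and crate R6.  [the mainland: crate R3 | the island: crate K2, crate K3, crate R1, crate R2, crate R4, crate R6]
6. Smuggler goes back to the mainland with crate R2.  [the mainland: crate R2, crate R3 | the island: crate K2, crate K3, crate R1, crate R4, crate R6]
7. Smuggler goes to the island with crate R2 and crate R3.  [the mainland: — | the island: crate K2, crate K3, crate R1, crate R2, crate R3, crate R4, crate R6]

7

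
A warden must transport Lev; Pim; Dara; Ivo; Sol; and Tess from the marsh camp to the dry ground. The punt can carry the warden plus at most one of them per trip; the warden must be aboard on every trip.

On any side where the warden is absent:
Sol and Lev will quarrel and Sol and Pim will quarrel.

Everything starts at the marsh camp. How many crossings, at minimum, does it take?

Counting alone: the warden can take at most 1 across per trip to the dry ground, so moving all 6 needs at least 6 loaded trips out, with a return between consecutive ones — at least 11 crossings.
The safety rule pushes this higher. Following every safe sequence of crossings, the most of the 6 that can be at the dry ground as the punt arrives there on crossing 11 is 5 — never all 6.
So no plan with fewer than 13 crossings exists, and this one achieves 13:
1. Warden goes to the dry ground with Sol.
2. Warden goes back to the marsh camp alone.
3. Warden goes to the dry ground with Lev.
4. Warden goes back to the marsh camp with Sol.
5. Warden goes to the dry ground with Pim.
6. Warden goes back to the marsh camp alone.
7. Warden goes to the dry ground with Dara.
8. Warden goes back to the marsh camp alone.
9. Warden goes to the dry ground with Ivo.
10. Warden goes back to the marsh camp alone.
11. Warden goes to the dry ground with Tess.
12. Warden goes back to the marsh camp alone.
13. Warden goes to the dry ground with Sol.

13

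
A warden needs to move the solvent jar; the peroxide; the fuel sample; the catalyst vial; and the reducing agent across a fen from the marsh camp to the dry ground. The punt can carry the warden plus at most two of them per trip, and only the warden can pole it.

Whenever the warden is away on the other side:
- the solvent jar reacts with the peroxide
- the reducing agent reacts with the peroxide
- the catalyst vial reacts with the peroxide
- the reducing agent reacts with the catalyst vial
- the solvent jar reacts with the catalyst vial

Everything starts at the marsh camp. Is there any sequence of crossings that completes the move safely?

Yes

1. Warden goes to the dry ground with the catalyst vial and the peroxide.  [the marsh camp: the fuel sample, the reducing agent, the solvent jar | the dry ground: the catalyst vial, the peroxide]
2. Warden goes back to the marsh camp with the peroxide.  [the marsh camp: the fuel sample, the peroxide, the reducing agent, the solvent jar | the dry ground: the catalyst vial]
3. Warden goes to the dry ground with the reducing agent and the solvent jar.  [the marsh camp: the fuel sample, the peroxide | the dry ground: the catalyst vial, the reducing agent, the solvent jar]
4. Warden goes back to the marsh camp with the catalyst vial.  [the marsh camp: the catalyst vial, the fuel sample, the peroxide | the dry ground: the reducing agent, the solvent jar]
5. Warden goes to the dry ground with the fuel sample and the peroxide.  [the marsh camp: the catalyst vial | the dry ground: the fuel sample, the peroxide, the reducing agent, the solvent jar]
6. Warden goes back to the marsh camp with the peroxide.  [the marsh camp: the catalyst vial, the peroxide | the dry ground: the fuel sample, the reducing agent, the solvent jar]
7. Warden goes to the dry ground with the catalyst vial and the peroxide.  [the marsh camp: — | the dry ground: the catalyst vial, the fuel sample, the peroxide, the reducing agent, the solvent jar]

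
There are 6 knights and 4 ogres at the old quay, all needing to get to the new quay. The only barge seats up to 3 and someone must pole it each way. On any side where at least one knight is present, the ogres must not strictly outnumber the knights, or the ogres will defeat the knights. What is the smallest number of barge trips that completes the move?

9

Counting alone: each trip to the new quay takes at most 3 across and each return brings at least 1 back, so after t trips out (and t−1 returns) at most 3t − (t−1) of the 10 are across; that first reaches 10 at t = 5, so at least 9 crossings are needed.
The plan below uses exactly 9 crossings, so it is optimal:
1. 2 ogres → the new quay.  (the old quay: 6K 2O; the new quay: 0K 2O)
2. 1 ogre ← the old quay.  (the old quay: 6K 3O; the new quay: 0K 1O)
3. 3 ogres → the new quay.  (the old quay: 6K 0O; the new quay: 0K 4O)
4. 1 ogre ← the old quay.  (the old quay: 6K 1O; the new quay: 0K 3O)
5. 3 knights → the new quay.  (the old quay: 3K 1O; the new quay: 3K 3O)
6. 1 ogre ← the old quay.  (the old quay: 3K 2O; the new quay: 3K 2O)
7. 1 knight and 2 ogres → the new quay.  (the old quay: 2K 0O; the new quay: 4K 4O)
8. 1 ogre ← the old quay.  (the old quay: 2K 1O; the new quay: 4K 3O)
9. 2 knights and 1 ogre → the new quay.  (the old quay: 0K 0O; the new quay: 6K 4O)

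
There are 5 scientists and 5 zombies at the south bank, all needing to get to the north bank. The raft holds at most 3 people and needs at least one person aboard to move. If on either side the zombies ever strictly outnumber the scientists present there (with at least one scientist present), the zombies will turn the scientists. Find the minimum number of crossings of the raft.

Counting alone: each trip to the north bank takes at most 3 across and each return brings at least 1 back, so after t trips out (and t−1 returns) at most 3t − (t−1) of the 10 are across; that first reaches 10 at t = 5, so at least 9 crossings are needed.
The safety rule pushes this higher. Following every safe sequence of crossings, the most of the 10 that can be at the north bank as the raft arrives there on crossing 9 is 9 — never all 10.
So no plan with fewer than 11 crossings exists, and this one achieves 11:
1. 2 zombies → the north bank.  (the south bank: 5S 3Z; the north bank: 0S 2Z)
2. 1 zombie ← the south bank.  (the south bank: 5S 4Z; the north bank: 0S 1Z)
3. 3 zombies → the north bank.  (the south bank: 5S 1Z; the north bank: 0S 4Z)
4. 1 zombie ← the south bank.  (the south bank: 5S 2Z; the north bank: 0S 3Z)
5. 3 scientists → the north bank.  (the south bank: 2S 2Z; the north bank: 3S 3Z)
6. 1 scientist and 1 zombie ← the south bank.  (the south bank: 3S 3Z; the north bank: 2S 2Z)
7. 3 scientists → the north bank.  (the south bank: 0S 3Z; the north bank: 5S 2Z)
8. 1 zombie ← the south bank.  (the south bank: 0S 4Z; the north bank: 5S 1Z)
9. 2 zombies → the north bank.  (the south bank: 0S 2Z; the north bank: 5S 3Z)
10. 1 zombie ← the south bank.  (the south bank: 0S 3Z; the north bank: 5S 2Z)
11. 3 zombies → the north bank.  (the south bank: 0S 0Z; the north bank: 5S 5Z)

11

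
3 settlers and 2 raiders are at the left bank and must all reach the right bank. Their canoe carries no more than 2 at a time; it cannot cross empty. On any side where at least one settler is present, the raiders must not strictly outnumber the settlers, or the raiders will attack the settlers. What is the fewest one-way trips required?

7

Counting alone: each trip to the right bank takes at most 2 across and each return brings at least 1 back, so after t trips out (and t−1 returns) at most 2t − (t−1) of the 5 are across; that first reaches 5 at t = 4, so at least 7 crossings are needed.
The plan below uses exactly 7 crossings, so it is optimal:
1. 2 raiders → the right bank.  (the left bank: 3S 0R; the right bank: 0S 2R)
2. 1 raider ← the left bank.  (the left bank: 3S 1R; the right bank: 0S 1R)
3. 2 settlers → the right bank.  (the left bank: 1S 1R; the right bank: 2S 1R)
4. 1 settler ← the left bank.  (the left bank: 2S 1R; the right bank: 1S 1R)
5. 1 settler and 1 raider → the right bank.  (the left bank: 1S 0R; the right bank: 2S 2R)
6. 1 raider ← the left bank.  (the left bank: 1S 1R; the right bank: 2S 1R)
7. 1 settler and 1 raider → the right bank.  (the left bank: 0S 0R; the right bank: 3S 2R)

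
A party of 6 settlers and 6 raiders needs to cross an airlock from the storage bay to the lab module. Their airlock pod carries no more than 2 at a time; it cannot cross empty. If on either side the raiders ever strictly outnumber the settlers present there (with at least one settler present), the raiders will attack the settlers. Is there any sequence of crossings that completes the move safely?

Following every safe sequence of crossings from the start, the most of the 12 that can be at the lab module as the airlock pod arrives there on crossings 1, 3, 5, 7, 9 is 2, 3, 4, 5, 6 respectively; the best ever achieved is 6 of 12.
From crossing 11 on, no configuration arises that was not already reachable earlier: only 15 distinct safe configurations (who is on which side, and where the airlock pod is) can ever be reached, none of them has everyone across, and every continuation just revisits them. They are: 0 settlers + 0 raiders across (airlock pod back at the start); 0 settlers + 1 raider across (airlock pod there); 0 settlers + 1 raider across (airlock pod back at the start); 0 settlers + 2 raiders across (airlock pod there); 0 settlers + 2 raiders across (airlock pod back at the start); 0 settlers + 3 raiders across (airlock pod there); 0 settlers + 3 raiders across (airlock pod back at the start); 0 settlers + 4 raiders across (airlock pod there); 0 settlers + 4 raiders across (airlock pod back at the start); 0 settlers + 5 raiders across (airlock pod there); 0 settlers + 5 raiders across (airlock pod back at the start); 0 settlers + 6 raiders across (airlock pod there); 1 settler + 1 raider across (airlock pod there); 1 settler + 1 raider across (airlock pod back at the start); 2 settlers + 2 raiders across (airlock pod there). So no valid plan exists.

No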